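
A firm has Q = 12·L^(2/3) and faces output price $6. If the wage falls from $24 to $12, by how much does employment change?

From P·MP_L = w with MP_L = 8·L^(-1/3), the labor demand is L(w) = (48/w)^(3).
At w = 24: L = 8. At w = 12: L = 64.
ΔL = 64 − 8 = 56.

ΔL = 56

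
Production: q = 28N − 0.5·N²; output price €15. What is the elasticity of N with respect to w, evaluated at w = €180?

ε = -0.75

From P·MP_N = w with MP_N = 28 − N, labor demand is N(w) = 28 − w/15.
dN/dw = −1/(15) = -1/15.
At w = 180, N = 16, so ε = (dN/dw)·(w/N) = (-1/15)·(180/16) = -0.75.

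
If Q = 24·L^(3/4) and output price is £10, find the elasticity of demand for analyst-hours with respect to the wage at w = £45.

ε = -4

MP_L = (3/4)·24·L^(-1/4), so P·MP_L = w gives 180·L^(-1/4) = w.
Solving, L(w) = (180/w)^(4). This is a constant-elasticity form: L ∝ w^(−4), so ε = −4.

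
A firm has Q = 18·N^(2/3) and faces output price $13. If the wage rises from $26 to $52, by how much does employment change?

From P·MP_N = w with MP_N = 12·N^(-1/3), the labor demand is N(w) = (156/w)^(3).
At w = 26: N = 216. At w = 52: N = 27.
ΔN = 27 − 216 = -189.

ΔN = -189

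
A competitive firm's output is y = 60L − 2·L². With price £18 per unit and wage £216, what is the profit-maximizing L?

L* = 12

The marginal product of L is MP_L = 60 − 4L.
A price-taking firm hires until the value of the marginal product equals the wage: P·MP_L = w, so 18·(60 − 4L) = 216.
Then 60 − 4L = 12, giving L = 12.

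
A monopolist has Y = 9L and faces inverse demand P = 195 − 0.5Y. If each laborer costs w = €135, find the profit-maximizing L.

Marginal revenue from the inverse demand is MR = 195 − Y.
The marginal product is MP_L = 9.
A monopolist hires until marginal revenue product equals the wage: MR·MP_L = w.
(195 − 9L)·9 = 135, so L = 20.

L* = 20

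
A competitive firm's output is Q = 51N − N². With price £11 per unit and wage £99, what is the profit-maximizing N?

N* = 21

The marginal product of N is MP_N = 51 − 2N.
A price-taking firm hires until the value of the marginal product equals the wage: P·MP_N = w, so 11·(51 − 2N) = 99.
Then 51 − 2N = 9, giving N = 21.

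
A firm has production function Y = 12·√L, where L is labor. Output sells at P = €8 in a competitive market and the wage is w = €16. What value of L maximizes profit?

L* = 9

MP_L = (1/2)·12·L^(-1/2) = 6·L^(-1/2).
Profit maximization for a price taker requires P·MP_L = w: 8·6·L^(-1/2) = 16.
So L^(-1/2) = 1/3, which gives L = 9.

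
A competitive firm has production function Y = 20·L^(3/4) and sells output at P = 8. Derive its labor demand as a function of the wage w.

MP_L = (3/4)·20·L^(-1/4) = 15·L^(-1/4).
Setting P·MP_L = w: 120·L^(-1/4) = w.
Solving for L: L^(-1/4) = w/120, so L = (120/w)^(4).

L(w) = (120/w)^(4)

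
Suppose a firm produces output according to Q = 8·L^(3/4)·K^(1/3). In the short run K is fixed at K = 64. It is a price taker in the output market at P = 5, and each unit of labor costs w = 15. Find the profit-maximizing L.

L* = 4096

With K = 64, MP_L = (3/4)·8·L^(-1/4)·64^(1/3) = 24·L^(-1/4).
Profit maximization for a price taker requires P·MP_L = w: 5·24·L^(-1/4) = 15.
So L^(-1/4) = 0.125, which gives L = 4096.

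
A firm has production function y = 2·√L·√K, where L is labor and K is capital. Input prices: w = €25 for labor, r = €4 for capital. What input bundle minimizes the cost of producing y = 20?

Cost minimization requires the marginal rate of technical substitution to equal the input-price ratio: MP_L/MP_K = w/r.
Here MP_L/MP_K = (1/2)·(K/L)/(1/2) = (K/L). Setting this equal to 25/4 = 6.25 gives K = 6.25L.
Substituting into y = 20: 2·L^(1/2)·(6.25L)^(1/2) = 20.
Solving, L = 4 and K = 25.

L* = 4, K* = 25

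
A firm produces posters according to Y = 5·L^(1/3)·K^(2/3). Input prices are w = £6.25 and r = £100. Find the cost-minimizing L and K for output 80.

L* = 64, K* = 8

Cost minimization requires the marginal rate of technical substitution to equal the input-price ratio: MP_L/MP_K = w/r.
Here MP_L/MP_K = (1/3)·(K/L)/(2/3) = 0.5·(K/L). Setting this equal to 6.25/100 = 0.0625 gives K = 0.125L.
Substituting into Y = 80: 5·L^(1/3)·(0.125L)^(2/3) = 80.
Solving, L = 64 and K = 8.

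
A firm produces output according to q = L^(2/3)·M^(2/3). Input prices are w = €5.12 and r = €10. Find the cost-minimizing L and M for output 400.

L* = 125, M* = 64

Cost minimization requires the marginal rate of technical substitution to equal the input-price ratio: MP_L/MP_M = w/r.
Here MP_L/MP_M = (2/3)·(M/L)/(2/3) = (M/L). Setting this equal to 5.12/10 = 0.512 gives M = 0.512L.
Substituting into q = 400: L^(2/3)·(0.512L)^(2/3) = 400.
Solving, L = 125 and M = 64.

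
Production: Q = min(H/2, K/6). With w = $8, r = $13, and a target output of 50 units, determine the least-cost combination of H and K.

H* = 100, K* = 300

With a fixed-proportions technology, the cost-minimizing bundle uses no slack in either input: H/2 = K/6 = Q.
So H = 2·50 = 100 and K = 6·50 = 300.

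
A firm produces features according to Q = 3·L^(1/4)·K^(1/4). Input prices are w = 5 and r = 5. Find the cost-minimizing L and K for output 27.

L* = 81, K* = 81

Cost minimization requires the marginal rate of technical substitution to equal the input-price ratio: MP_L/MP_K = w/r.
Here MP_L/MP_K = (1/4)·(K/L)/(1/4) = (K/L). Setting this equal to 5/5 = 1 gives K = L.
Substituting into Q = 27: 3·L^(1/4)·(L)^(1/4) = 27.
Solving, L = 81 and K = 81.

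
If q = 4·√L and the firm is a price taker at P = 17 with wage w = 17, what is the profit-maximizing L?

L* = 4

MP_L = (1/2)·4·L^(-1/2) = 2·L^(-1/2).
Profit maximization for a price taker requires P·MP_L = w: 17·2·L^(-1/2) = 17.
So L^(-1/2) = 0.5, which gives L = 4.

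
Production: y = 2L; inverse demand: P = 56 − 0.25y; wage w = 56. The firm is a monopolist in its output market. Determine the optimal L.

L* = 28

Marginal revenue from the inverse demand is MR = 56 − 0.5y.
The marginal product is MP_L = 2.
A monopolist hires until marginal revenue product equals the wage: MR·MP_L = w.
(56 − L)·2 = 56, so L = 28.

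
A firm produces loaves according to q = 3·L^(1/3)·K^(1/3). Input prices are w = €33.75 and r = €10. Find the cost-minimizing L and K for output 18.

Cost minimization requires the marginal rate of technical substitution to equal the input-price ratio: MP_L/MP_K = w/r.
Here MP_L/MP_K = (1/3)·(K/L)/(1/3) = (K/L). Setting this equal to 33.75/10 = 3.375 gives K = 3.375L.
Substituting into q = 18: 3·L^(1/3)·(3.375L)^(1/3) = 18.
Solving, L = 8 and K = 27.

L* = 8, K* = 27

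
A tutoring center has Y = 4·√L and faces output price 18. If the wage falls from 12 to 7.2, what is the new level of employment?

From P·MP_L = w with MP_L = 2·L^(-1/2), the labor demand is L(w) = (36/w)^(2).
At w = 12: L = 9. At w = 7.2: L = 25.

L* = 25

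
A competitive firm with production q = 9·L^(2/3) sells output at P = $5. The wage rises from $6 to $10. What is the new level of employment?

From P·MP_L = w with MP_L = 6·L^(-1/3), the labor demand is L(w) = (30/w)^(3).
At w = 6: L = 125. At w = 10: L = 27.

L* = 27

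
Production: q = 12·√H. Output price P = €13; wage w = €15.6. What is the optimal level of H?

MP_H = (1/2)·12·H^(-1/2) = 6·H^(-1/2).
Profit maximization for a price taker requires P·MP_H = w: 13·6·H^(-1/2) = 15.6.
So H^(-1/2) = 0.2, which gives H = 25.

H* = 25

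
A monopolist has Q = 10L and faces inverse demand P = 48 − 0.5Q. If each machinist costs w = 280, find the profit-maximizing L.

Marginal revenue from the inverse demand is MR = 48 − Q.
The marginal product is MP_L = 10.
A monopolist hires until marginal revenue product equals the wage: MR·MP_L = w.
(48 − 10L)·10 = 280, so L = 2.

L* = 2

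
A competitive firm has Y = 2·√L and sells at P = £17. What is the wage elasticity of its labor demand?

MP_L = (1/2)·2·L^(-1/2), so P·MP_L = w gives 17·L^(-1/2) = w.
Solving, L(w) = (17/w)^(2). This is a constant-elasticity form: L ∝ w^(−2), so ε = −2.

ε = -2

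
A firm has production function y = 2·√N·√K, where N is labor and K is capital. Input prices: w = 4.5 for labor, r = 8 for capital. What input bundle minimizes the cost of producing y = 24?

Cost minimization requires the marginal rate of technical substitution to equal the input-price ratio: MP_N/MP_K = w/r.
Here MP_N/MP_K = (1/2)·(K/N)/(1/2) = (K/N). Setting this equal to 4.5/8 = 0.5625 gives K = 0.5625N.
Substituting into y = 24: 2·N^(1/2)·(0.5625N)^(1/2) = 24.
Solving, N = 16 and K = 9.

N* = 16, K* = 9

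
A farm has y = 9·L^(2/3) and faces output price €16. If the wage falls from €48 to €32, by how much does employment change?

ΔL = 19

From P·MP_L = w with MP_L = 6·L^(-1/3), the labor demand is L(w) = (96/w)^(3).
At w = 48: L = 8. At w = 32: L = 27.
ΔL = 27 − 8 = 19.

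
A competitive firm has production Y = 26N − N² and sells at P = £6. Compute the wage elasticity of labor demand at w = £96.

From P·MP_N = w with MP_N = 26 − 2N, labor demand is N(w) = (26 − w/6)/2.
dN/dw = −1/(12) = -1/12.
At w = 96, N = 5, so ε = (dN/dw)·(w/N) = (-1/12)·(96/5) = -1.6.

ε = -1.6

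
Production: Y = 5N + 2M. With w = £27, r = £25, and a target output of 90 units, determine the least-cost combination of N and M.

The inputs are perfect substitutes, so the firm uses whichever has the lower cost per unit of output.
Cost per unit of output via N is w/5 = 5.4; via M it is r/2 = 12.5. N is cheaper.
Producing Y = 90 with N alone: N = 18, M = 0.

N* = 18, M* = 0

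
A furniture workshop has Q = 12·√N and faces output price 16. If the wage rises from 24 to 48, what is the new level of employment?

N* = 4

From P·MP_N = w with MP_N = 6·N^(-1/2), the labor demand is N(w) = (96/w)^(2).
At w = 24: N = 16. At w = 48: N = 4.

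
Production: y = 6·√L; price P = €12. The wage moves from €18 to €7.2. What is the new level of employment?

From P·MP_L = w with MP_L = 3·L^(-1/2), the labor demand is L(w) = (36/w)^(2).
At w = 18: L = 4. At w = 7.2: L = 25.

L* = 25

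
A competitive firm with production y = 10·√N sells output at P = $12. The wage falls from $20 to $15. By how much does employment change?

ΔN = 7

From P·MP_N = w with MP_N = 5·N^(-1/2), the labor demand is N(w) = (60/w)^(2).
At w = 20: N = 9. At w = 15: N = 16.
ΔN = 16 − 9 = 7.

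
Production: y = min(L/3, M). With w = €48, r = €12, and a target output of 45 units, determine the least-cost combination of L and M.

With a fixed-proportions technology, the cost-minimizing bundle uses no slack in either input: L/3 = M = y.
So L = 3·45 = 135 and M = 45.

L* = 135, M* = 45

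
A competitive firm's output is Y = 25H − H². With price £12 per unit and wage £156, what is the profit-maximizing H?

H* = 6

The marginal product of H is MP_H = 25 − 2H.
A price-taking firm hires until the value of the marginal product equals the wage: P·MP_H = w, so 12·(25 − 2H) = 156.
Then 25 − 2H = 13, giving H = 6.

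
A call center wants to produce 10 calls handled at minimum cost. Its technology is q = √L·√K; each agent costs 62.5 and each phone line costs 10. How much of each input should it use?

L* = 4, K* = 25

Cost minimization requires the marginal rate of technical substitution to equal the input-price ratio: MP_L/MP_K = w/r.
Here MP_L/MP_K = (1/2)·(K/L)/(1/2) = (K/L). Setting this equal to 62.5/10 = 6.25 gives K = 6.25L.
Substituting into q = 10: L^(1/2)·(6.25L)^(1/2) = 10.
Solving, L = 4 and K = 25.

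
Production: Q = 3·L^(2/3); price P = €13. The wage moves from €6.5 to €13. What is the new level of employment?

L* = 8

From P·MP_L = w with MP_L = 2·L^(-1/3), the labor demand is L(w) = (26/w)^(3).
At w = 6.5: L = 64. At w = 13: L = 8.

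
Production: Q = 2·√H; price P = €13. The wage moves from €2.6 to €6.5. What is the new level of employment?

From P·MP_H = w with MP_H = H^(-1/2), the labor demand is H(w) = (13/w)^(2).
At w = 2.6: H = 25. At w = 6.5: H = 4.

H* = 4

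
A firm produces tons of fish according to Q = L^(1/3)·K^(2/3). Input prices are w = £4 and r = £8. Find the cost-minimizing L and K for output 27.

L* = 27, K* = 27

Cost minimization requires the marginal rate of technical substitution to equal the input-price ratio: MP_L/MP_K = w/r.
Here MP_L/MP_K = (1/3)·(K/L)/(2/3) = 0.5·(K/L). Setting this equal to 4/8 = 0.5 gives K = L.
Substituting into Q = 27: L^(1/3)·(L)^(2/3) = 27.
Solving, L = 27 and K = 27.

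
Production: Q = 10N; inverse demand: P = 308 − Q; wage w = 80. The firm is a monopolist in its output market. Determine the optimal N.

N* = 15

Marginal revenue from the inverse demand is MR = 308 − 2Q.
The marginal product is MP_N = 10.
A monopolist hires until marginal revenue product equals the wage: MR·MP_N = w.
(308 − 20N)·10 = 80, so N = 15.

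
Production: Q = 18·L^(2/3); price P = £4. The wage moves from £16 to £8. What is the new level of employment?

From P·MP_L = w with MP_L = 12·L^(-1/3), the labor demand is L(w) = (48/w)^(3).
At w = 16: L = 27. At w = 8: L = 216.

L* = 216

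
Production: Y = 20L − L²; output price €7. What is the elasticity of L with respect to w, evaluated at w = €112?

ε = -4

From P·MP_L = w with MP_L = 20 − 2L, labor demand is L(w) = (20 − w/7)/2.
dL/dw = −1/(14) = -1/14.
At w = 112, L = 2, so ε = (dL/dw)·(w/L) = (-1/14)·(112/2) = -4.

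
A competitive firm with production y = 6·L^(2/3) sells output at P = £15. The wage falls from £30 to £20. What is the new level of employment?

From P·MP_L = w with MP_L = 4·L^(-1/3), the labor demand is L(w) = (60/w)^(3).
At w = 30: L = 8. At w = 20: L = 27.

L* = 27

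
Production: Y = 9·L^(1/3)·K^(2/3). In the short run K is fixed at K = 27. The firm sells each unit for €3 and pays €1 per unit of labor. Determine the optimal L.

With K = 27, MP_L = (1/3)·9·L^(-2/3)·27^(2/3) = 27·L^(-2/3).
Profit maximization for a price taker requires P·MP_L = w: 3·27·L^(-2/3) = 1.
So L^(-2/3) = 1/81, which gives L = 729.

L* = 729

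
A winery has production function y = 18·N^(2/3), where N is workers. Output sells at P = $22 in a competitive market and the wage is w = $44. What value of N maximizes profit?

MP_N = (2/3)·18·N^(-1/3) = 12·N^(-1/3).
Profit maximization for a price taker requires P·MP_N = w: 22·12·N^(-1/3) = 44.
So N^(-1/3) = 1/6, which gives N = 216.

N* = 216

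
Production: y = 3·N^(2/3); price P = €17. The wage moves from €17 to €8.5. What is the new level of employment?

From P·MP_N = w with MP_N = 2·N^(-1/3), the labor demand is N(w) = (34/w)^(3).
At w = 17: N = 8. At w = 8.5: N = 64.

N* = 64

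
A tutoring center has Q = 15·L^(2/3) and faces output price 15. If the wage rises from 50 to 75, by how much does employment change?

From P·MP_L = w with MP_L = 10·L^(-1/3), the labor demand is L(w) = (150/w)^(3).
At w = 50: L = 27. At w = 75: L = 8.
ΔL = 8 − 27 = -19.

ΔL = -19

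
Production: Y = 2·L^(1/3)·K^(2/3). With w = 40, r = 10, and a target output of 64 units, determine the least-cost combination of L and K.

L* = 8, K* = 64

Cost minimization requires the marginal rate of technical substitution to equal the input-price ratio: MP_L/MP_K = w/r.
Here MP_L/MP_K = (1/3)·(K/L)/(2/3) = 0.5·(K/L). Setting this equal to 40/10 = 4 gives K = 8L.
Substituting into Y = 64: 2·L^(1/3)·(8L)^(2/3) = 64.
Solving, L = 8 and K = 64.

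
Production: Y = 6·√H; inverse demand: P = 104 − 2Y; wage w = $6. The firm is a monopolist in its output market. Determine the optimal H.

Marginal revenue from the inverse demand is MR = 104 − 4Y.
The marginal product is MP_H = 3·H^(-1/2).
A monopolist hires until marginal revenue product equals the wage: MR·MP_H = w.
At H, Y = 6·√H. Substituting and solving: (104 − 24·√H)·3·H^(-1/2) = 6 gives H = 16.

H* = 16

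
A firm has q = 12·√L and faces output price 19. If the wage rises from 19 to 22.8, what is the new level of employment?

From P·MP_L = w with MP_L = 6·L^(-1/2), the labor demand is L(w) = (114/w)^(2).
At w = 19: L = 36. At w = 22.8: L = 25.

L* = 25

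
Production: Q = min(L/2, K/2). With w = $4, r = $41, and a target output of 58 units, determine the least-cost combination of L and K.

L* = 116, K* = 116

With a fixed-proportions technology, the cost-minimizing bundle uses no slack in either input: L/2 = K/2 = Q.
So L = 2·58 = 116 and K = 2·58 = 116.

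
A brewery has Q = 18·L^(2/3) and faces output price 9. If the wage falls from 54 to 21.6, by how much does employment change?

From P·MP_L = w with MP_L = 12·L^(-1/3), the labor demand is L(w) = (108/w)^(3).
At w = 54: L = 8. At w = 21.6: L = 125.
ΔL = 125 − 8 = 117.

ΔL = 117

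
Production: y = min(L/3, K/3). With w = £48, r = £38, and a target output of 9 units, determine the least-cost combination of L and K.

L* = 27, K* = 27

With a fixed-proportions technology, the cost-minimizing bundle uses no slack in either input: L/3 = K/3 = y.
So L = 3·9 = 27 and K = 3·9 = 27.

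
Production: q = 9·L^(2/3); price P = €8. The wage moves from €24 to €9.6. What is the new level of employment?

From P·MP_L = w with MP_L = 6·L^(-1/3), the labor demand is L(w) = (48/w)^(3).
At w = 24: L = 8. At w = 9.6: L = 125.

L* = 125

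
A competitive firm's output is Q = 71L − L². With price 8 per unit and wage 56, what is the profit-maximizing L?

L* = 32

The marginal product of L is MP_L = 71 − 2L.
A price-taking firm hires until the value of the marginal product equals the wage: P·MP_L = w, so 8·(71 − 2L) = 56.
Then 71 − 2L = 7, giving L = 32.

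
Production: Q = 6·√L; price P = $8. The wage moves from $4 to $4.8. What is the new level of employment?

From P·MP_L = w with MP_L = 3·L^(-1/2), the labor demand is L(w) = (24/w)^(2).
At w = 4: L = 36. At w = 4.8: L = 25.

L* = 25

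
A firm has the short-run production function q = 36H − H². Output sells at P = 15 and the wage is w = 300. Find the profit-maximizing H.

H* = 8

The marginal product of H is MP_H = 36 − 2H.
A price-taking firm hires until the value of the marginal product equals the wage: P·MP_H = w, so 15·(36 − 2H) = 300.
Then 36 − 2H = 20, giving H = 8.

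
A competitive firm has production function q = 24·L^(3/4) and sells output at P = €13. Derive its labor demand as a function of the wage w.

L(w) = (234/w)^(4)

MP_L = (3/4)·24·L^(-1/4) = 18·L^(-1/4).
Setting P·MP_L = w: 234·L^(-1/4) = w.
Solving for L: L^(-1/4) = w/234, so L = (234/w)^(4).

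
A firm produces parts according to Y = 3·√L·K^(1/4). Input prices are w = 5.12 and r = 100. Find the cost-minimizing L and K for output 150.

L* = 625, K* = 16

Cost minimization requires the marginal rate of technical substitution to equal the input-price ratio: MP_L/MP_K = w/r.
Here MP_L/MP_K = (1/2)·(K/L)/(1/4) = 2·(K/L). Setting this equal to 5.12/100 = 0.0512 gives K = 0.0256L.
Substituting into Y = 150: 3·L^(1/2)·(0.0256L)^(1/4) = 150.
Solving, L = 625 and K = 16.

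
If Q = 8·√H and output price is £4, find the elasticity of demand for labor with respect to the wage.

ε = -2

MP_H = (1/2)·8·H^(-1/2), so P·MP_H = w gives 16·H^(-1/2) = w.
Solving, H(w) = (16/w)^(2). This is a constant-elasticity form: H ∝ w^(−2), so ε = −2.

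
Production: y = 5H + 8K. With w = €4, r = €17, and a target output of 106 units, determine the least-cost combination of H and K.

The inputs are perfect substitutes, so the firm uses whichever has the lower cost per unit of output.
Cost per unit of output via H is w/5 = 0.8; via K it is r/8 = 2.125. H is cheaper.
Producing y = 106 with H alone: H = 21.2, K = 0.

H* = 21.2, K* = 0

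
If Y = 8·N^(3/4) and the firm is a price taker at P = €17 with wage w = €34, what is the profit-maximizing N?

N* = 81

MP_N = (3/4)·8·N^(-1/4) = 6·N^(-1/4).
Profit maximization for a price taker requires P·MP_N = w: 17·6·N^(-1/4) = 34.
So N^(-1/4) = 1/3, which gives N = 81.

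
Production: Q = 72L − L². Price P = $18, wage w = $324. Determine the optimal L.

L* = 27

The marginal product of L is MP_L = 72 − 2L.
A price-taking firm hires until the value of the marginal product equals the wage: P·MP_L = w, so 18·(72 − 2L) = 324.
Then 72 − 2L = 18, giving L = 27.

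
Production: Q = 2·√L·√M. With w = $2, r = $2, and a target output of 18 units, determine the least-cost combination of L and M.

Cost minimization requires the marginal rate of technical substitution to equal the input-price ratio: MP_L/MP_M = w/r.
Here MP_L/MP_M = (1/2)·(M/L)/(1/2) = (M/L). Setting this equal to 2/2 = 1 gives M = L.
Substituting into Q = 18: 2·L^(1/2)·(L)^(1/2) = 18.
Solving, L = 9 and M = 9.

L* = 9, M* = 9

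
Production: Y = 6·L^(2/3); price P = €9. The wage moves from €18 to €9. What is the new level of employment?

From P·MP_L = w with MP_L = 4·L^(-1/3), the labor demand is L(w) = (36/w)^(3).
At w = 18: L = 8. At w = 9: L = 64.

L* = 64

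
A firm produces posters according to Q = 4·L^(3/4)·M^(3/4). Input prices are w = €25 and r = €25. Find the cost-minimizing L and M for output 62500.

L* = 625, M* = 625

Cost minimization requires the marginal rate of technical substitution to equal the input-price ratio: MP_L/MP_M = w/r.
Here MP_L/MP_M = (3/4)·(M/L)/(3/4) = (M/L). Setting this equal to 25/25 = 1 gives M = L.
Substituting into Q = 62500: 4·L^(3/4)·(L)^(3/4) = 62500.
Solving, L = 625 and M = 625.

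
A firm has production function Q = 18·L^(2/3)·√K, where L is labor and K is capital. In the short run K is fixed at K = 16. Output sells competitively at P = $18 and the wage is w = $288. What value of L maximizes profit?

With K = 16, MP_L = (2/3)·18·L^(-1/3)·16^(1/2) = 48·L^(-1/3).
Profit maximization for a price taker requires P·MP_L = w: 18·48·L^(-1/3) = 288.
So L^(-1/3) = 1/3, which gives L = 27.

L* = 27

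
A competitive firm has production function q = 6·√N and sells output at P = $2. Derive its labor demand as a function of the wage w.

MP_N = (1/2)·6·N^(-1/2) = 3·N^(-1/2).
Setting P·MP_N = w: 6·N^(-1/2) = w.
Solving for N: N^(-1/2) = w/6, so N = (6/w)^(2).

N(w) = 36/w²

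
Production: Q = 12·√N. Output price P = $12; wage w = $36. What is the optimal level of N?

MP_N = (1/2)·12·N^(-1/2) = 6·N^(-1/2).
Profit maximization for a price taker requires P·MP_N = w: 12·6·N^(-1/2) = 36.
So N^(-1/2) = 0.5, which gives N = 4.

N* = 4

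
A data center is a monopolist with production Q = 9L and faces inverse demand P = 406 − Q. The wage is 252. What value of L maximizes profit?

L* = 21

Marginal revenue from the inverse demand is MR = 406 − 2Q.
The marginal product is MP_L = 9.
A monopolist hires until marginal revenue product equals the wage: MR·MP_L = w.
(406 − 18L)·9 = 252, so L = 21.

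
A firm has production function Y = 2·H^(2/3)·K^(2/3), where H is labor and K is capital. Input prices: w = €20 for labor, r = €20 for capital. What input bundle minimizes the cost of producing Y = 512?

H* = 64, K* = 64

Cost minimization requires the marginal rate of technical substitution to equal the input-price ratio: MP_H/MP_K = w/r.
Here MP_H/MP_K = (2/3)·(K/H)/(2/3) = (K/H). Setting this equal to 20/20 = 1 gives K = H.
Substituting into Y = 512: 2·H^(2/3)·(H)^(2/3) = 512.
Solving, H = 64 and K = 64.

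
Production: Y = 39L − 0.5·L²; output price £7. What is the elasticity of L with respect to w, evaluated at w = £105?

From P·MP_L = w with MP_L = 39 − L, labor demand is L(w) = 39 − w/7.
dL/dw = −1/(7) = -1/7.
At w = 105, L = 24, so ε = (dL/dw)·(w/L) = (-1/7)·(105/24) = -0.625.

ε = -0.625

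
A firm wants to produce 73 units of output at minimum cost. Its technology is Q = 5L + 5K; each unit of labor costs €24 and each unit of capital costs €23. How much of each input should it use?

The inputs are perfect substitutes, so the firm uses whichever has the lower cost per unit of output.
Cost per unit of output via L is w/5 = 4.8; via K it is r/5 = 4.6. K is cheaper.
Producing Q = 73 with K alone: L = 0, K = 14.6.

L* = 0, K* = 14.6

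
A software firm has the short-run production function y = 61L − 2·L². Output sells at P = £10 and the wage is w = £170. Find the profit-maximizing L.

The marginal product of L is MP_L = 61 − 4L.
A price-taking firm hires until the value of the marginal product equals the wage: P·MP_L = w, so 10·(61 − 4L) = 170.
Then 61 − 4L = 17, giving L = 11.

L* = 11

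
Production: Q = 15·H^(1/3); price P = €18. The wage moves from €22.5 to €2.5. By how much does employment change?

From P·MP_H = w with MP_H = 5·H^(-2/3), the labor demand is H(w) = (90/w)^(3/2).
At w = 22.5: H = 8. At w = 2.5: H = 216.
ΔH = 216 − 8 = 208.

ΔH = 208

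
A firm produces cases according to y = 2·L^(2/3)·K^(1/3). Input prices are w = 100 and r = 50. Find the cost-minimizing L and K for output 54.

L* = 27, K* = 27

Cost minimization requires the marginal rate of technical substitution to equal the input-price ratio: MP_L/MP_K = w/r.
Here MP_L/MP_K = (2/3)·(K/L)/(1/3) = 2·(K/L). Setting this equal to 100/50 = 2 gives K = L.
Substituting into y = 54: 2·L^(2/3)·(L)^(1/3) = 54.
Solving, L = 27 and K = 27.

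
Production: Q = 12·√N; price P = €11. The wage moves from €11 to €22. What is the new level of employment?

N* = 9

From P·MP_N = w with MP_N = 6·N^(-1/2), the labor demand is N(w) = (66/w)^(2).
At w = 11: N = 36. At w = 22: N = 9.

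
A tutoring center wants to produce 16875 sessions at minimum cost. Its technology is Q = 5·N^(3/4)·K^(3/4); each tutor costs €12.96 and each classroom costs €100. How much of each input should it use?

N* = 625, K* = 81

Cost minimization requires the marginal rate of technical substitution to equal the input-price ratio: MP_N/MP_K = w/r.
Here MP_N/MP_K = (3/4)·(K/N)/(3/4) = (K/N). Setting this equal to 12.96/100 = 0.1296 gives K = 0.1296N.
Substituting into Q = 16875: 5·N^(3/4)·(0.1296N)^(3/4) = 16875.
Solving, N = 625 and K = 81.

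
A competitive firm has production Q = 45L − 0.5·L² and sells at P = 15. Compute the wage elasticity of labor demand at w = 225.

From P·MP_L = w with MP_L = 45 − L, labor demand is L(w) = 45 − w/15.
dL/dw = −1/(15) = -1/15.
At w = 225, L = 30, so ε = (dL/dw)·(w/L) = (-1/15)·(225/30) = -0.5.

ε = -0.5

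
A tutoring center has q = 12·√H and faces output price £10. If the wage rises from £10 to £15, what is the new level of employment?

H* = 16

From P·MP_H = w with MP_H = 6·H^(-1/2), the labor demand is H(w) = (60/w)^(2).
At w = 10: H = 36. At w = 15: H = 16.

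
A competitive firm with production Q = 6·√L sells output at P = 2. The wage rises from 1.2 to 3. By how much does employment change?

From P·MP_L = w with MP_L = 3·L^(-1/2), the labor demand is L(w) = (6/w)^(2).
At w = 1.2: L = 25. At w = 3: L = 4.
ΔL = 4 − 25 = -21.

ΔL = -21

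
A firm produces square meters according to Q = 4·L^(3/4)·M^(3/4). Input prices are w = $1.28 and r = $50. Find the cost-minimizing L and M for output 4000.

Cost minimization requires the marginal rate of technical substitution to equal the input-price ratio: MP_L/MP_M = w/r.
Here MP_L/MP_M = (3/4)·(M/L)/(3/4) = (M/L). Setting this equal to 1.28/50 = 0.0256 gives M = 0.0256L.
Substituting into Q = 4000: 4·L^(3/4)·(0.0256L)^(3/4) = 4000.
Solving, L = 625 and M = 16.

L* = 625, M* = 16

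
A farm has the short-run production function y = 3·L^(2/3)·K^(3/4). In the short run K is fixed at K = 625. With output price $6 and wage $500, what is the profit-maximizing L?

L* = 27

With K = 625, MP_L = (2/3)·3·L^(-1/3)·625^(3/4) = 250·L^(-1/3).
Profit maximization for a price taker requires P·MP_L = w: 6·250·L^(-1/3) = 500.
So L^(-1/3) = 1/3, which gives L = 27.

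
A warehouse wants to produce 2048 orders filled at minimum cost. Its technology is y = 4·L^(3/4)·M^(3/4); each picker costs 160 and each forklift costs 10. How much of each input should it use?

L* = 16, M* = 256

Cost minimization requires the marginal rate of technical substitution to equal the input-price ratio: MP_L/MP_M = w/r.
Here MP_L/MP_M = (3/4)·(M/L)/(3/4) = (M/L). Setting this equal to 160/10 = 16 gives M = 16L.
Substituting into y = 2048: 4·L^(3/4)·(16L)^(3/4) = 2048.
Solving, L = 16 and M = 256.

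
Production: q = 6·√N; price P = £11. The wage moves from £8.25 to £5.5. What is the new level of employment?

N* = 36

From P·MP_N = w with MP_N = 3·N^(-1/2), the labor demand is N(w) = (33/w)^(2).
At w = 8.25: N = 16. At w = 5.5: N = 36.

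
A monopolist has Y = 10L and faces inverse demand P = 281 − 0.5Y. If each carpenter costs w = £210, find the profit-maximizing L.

Marginal revenue from the inverse demand is MR = 281 − Y.
The marginal product is MP_L = 10.
A monopolist hires until marginal revenue product equals the wage: MR·MP_L = w.
(281 − 10L)·10 = 210, so L = 26.

L* = 26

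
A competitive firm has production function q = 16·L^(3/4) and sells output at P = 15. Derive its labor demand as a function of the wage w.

L(w) = (180/w)^(4)

MP_L = (3/4)·16·L^(-1/4) = 12·L^(-1/4).
Setting P·MP_L = w: 180·L^(-1/4) = w.
Solving for L: L^(-1/4) = w/180, so L = (180/w)^(4).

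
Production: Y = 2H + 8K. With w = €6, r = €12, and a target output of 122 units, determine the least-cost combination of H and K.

The inputs are perfect substitutes, so the firm uses whichever has the lower cost per unit of output.
Cost per unit of output via H is w/2 = 3; via K it is r/8 = 1.5. K is cheaper.
Producing Y = 122 with K alone: H = 0, K = 15.25.

H* = 0, K* = 15.25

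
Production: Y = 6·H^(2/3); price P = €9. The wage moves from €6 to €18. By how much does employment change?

From P·MP_H = w with MP_H = 4·H^(-1/3), the labor demand is H(w) = (36/w)^(3).
At w = 6: H = 216. At w = 18: H = 8.
ΔH = 8 − 216 = -208.

ΔH = -208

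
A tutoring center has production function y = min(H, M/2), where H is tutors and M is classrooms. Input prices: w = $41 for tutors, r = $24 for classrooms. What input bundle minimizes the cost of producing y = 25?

With a fixed-proportions technology, the cost-minimizing bundle uses no slack in either input: H = M/2 = y.
So H = 25 and M = 2·25 = 50.

H* = 25, M* = 50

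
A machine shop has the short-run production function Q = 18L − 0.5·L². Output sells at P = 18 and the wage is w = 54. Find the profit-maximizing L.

The marginal product of L is MP_L = 18 − L.
A price-taking firm hires until the value of the marginal product equals the wage: P·MP_L = w, so 18·(18 − L) = 54.
Then 18 − L = 3, giving L = 15.

L* = 15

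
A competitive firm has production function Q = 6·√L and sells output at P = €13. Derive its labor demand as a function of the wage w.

MP_L = (1/2)·6·L^(-1/2) = 3·L^(-1/2).
Setting P·MP_L = w: 39·L^(-1/2) = w.
Solving for L: L^(-1/2) = w/39, so L = (39/w)^(2).

L(w) = 1521/w²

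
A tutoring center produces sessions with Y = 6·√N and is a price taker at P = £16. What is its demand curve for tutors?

N(w) = 2304/w²

MP_N = (1/2)·6·N^(-1/2) = 3·N^(-1/2).
Setting P·MP_N = w: 48·N^(-1/2) = w.
Solving for N: N^(-1/2) = w/48, so N = (48/w)^(2).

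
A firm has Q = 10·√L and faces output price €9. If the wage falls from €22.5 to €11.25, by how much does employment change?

ΔL = 12

From P·MP_L = w with MP_L = 5·L^(-1/2), the labor demand is L(w) = (45/w)^(2).
At w = 22.5: L = 4. At w = 11.25: L = 16.
ΔL = 16 − 4 = 12.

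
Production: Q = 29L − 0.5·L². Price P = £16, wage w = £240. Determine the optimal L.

The marginal product of L is MP_L = 29 − L.
A price-taking firm hires until the value of the marginal product equals the wage: P·MP_L = w, so 16·(29 − L) = 240.
Then 29 − L = 15, giving L = 14.

L* = 14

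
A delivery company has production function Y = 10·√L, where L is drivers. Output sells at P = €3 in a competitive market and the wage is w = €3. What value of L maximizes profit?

L* = 25

MP_L = (1/2)·10·L^(-1/2) = 5·L^(-1/2).
Profit maximization for a price taker requires P·MP_L = w: 3·5·L^(-1/2) = 3.
So L^(-1/2) = 0.2, which gives L = 25.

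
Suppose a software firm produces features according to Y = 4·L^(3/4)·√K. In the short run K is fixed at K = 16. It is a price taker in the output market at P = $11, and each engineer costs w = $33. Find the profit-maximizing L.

L* = 256

With K = 16, MP_L = (3/4)·4·L^(-1/4)·16^(1/2) = 12·L^(-1/4).
Profit maximization for a price taker requires P·MP_L = w: 11·12·L^(-1/4) = 33.
So L^(-1/4) = 0.25, which gives L = 256.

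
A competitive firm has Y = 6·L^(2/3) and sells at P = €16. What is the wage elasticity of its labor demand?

ε = -3

MP_L = (2/3)·6·L^(-1/3), so P·MP_L = w gives 64·L^(-1/3) = w.
Solving, L(w) = (64/w)^(3). This is a constant-elasticity form: L ∝ w^(−3), so ε = −3.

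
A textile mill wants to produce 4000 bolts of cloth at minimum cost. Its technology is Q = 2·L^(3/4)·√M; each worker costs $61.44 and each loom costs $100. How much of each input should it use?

L* = 625, M* = 256

Cost minimization requires the marginal rate of technical substitution to equal the input-price ratio: MP_L/MP_M = w/r.
Here MP_L/MP_M = (3/4)·(M/L)/(1/2) = 1.5·(M/L). Setting this equal to 61.44/100 = 0.6144 gives M = 0.4096L.
Substituting into Q = 4000: 2·L^(3/4)·(0.4096L)^(1/2) = 4000.
Solving, L = 625 and M = 256.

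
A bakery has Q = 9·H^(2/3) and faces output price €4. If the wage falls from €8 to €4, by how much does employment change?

From P·MP_H = w with MP_H = 6·H^(-1/3), the labor demand is H(w) = (24/w)^(3).
At w = 8: H = 27. At w = 4: H = 216.
ΔH = 216 − 27 = 189.

ΔH = 189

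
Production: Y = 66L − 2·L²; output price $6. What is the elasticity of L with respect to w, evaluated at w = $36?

ε = -0.1

From P·MP_L = w with MP_L = 66 − 4L, labor demand is L(w) = (66 − w/6)/4.
dL/dw = −1/(24) = -1/24.
At w = 36, L = 15, so ε = (dL/dw)·(w/L) = (-1/24)·(36/15) = -0.1.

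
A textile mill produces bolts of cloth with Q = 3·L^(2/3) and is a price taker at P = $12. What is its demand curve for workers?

L(w) = 13824/w³

MP_L = (2/3)·3·L^(-1/3) = 2·L^(-1/3).
Setting P·MP_L = w: 24·L^(-1/3) = w.
Solving for L: L^(-1/3) = w/24, so L = (24/w)^(3).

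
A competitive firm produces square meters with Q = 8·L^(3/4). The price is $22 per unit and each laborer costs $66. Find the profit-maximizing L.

MP_L = (3/4)·8·L^(-1/4) = 6·L^(-1/4).
Profit maximization for a price taker requires P·MP_L = w: 22·6·L^(-1/4) = 66.
So L^(-1/4) = 0.5, which gives L = 16.

L* = 16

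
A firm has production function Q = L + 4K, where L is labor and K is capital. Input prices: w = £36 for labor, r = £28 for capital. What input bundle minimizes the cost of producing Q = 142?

The inputs are perfect substitutes, so the firm uses whichever has the lower cost per unit of output.
Cost per unit of output via L is 36; via K it is 7. K is cheaper.
Producing Q = 142 with K alone: L = 0, K = 35.5.

L* = 0, K* = 35.5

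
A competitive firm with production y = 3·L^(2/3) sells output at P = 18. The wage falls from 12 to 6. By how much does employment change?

From P·MP_L = w with MP_L = 2·L^(-1/3), the labor demand is L(w) = (36/w)^(3).
At w = 12: L = 27. At w = 6: L = 216.
ΔL = 216 − 27 = 189.

ΔL = 189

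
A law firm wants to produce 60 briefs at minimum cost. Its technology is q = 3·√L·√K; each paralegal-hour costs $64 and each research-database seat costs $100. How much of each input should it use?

Cost minimization requires the marginal rate of technical substitution to equal the input-price ratio: MP_L/MP_K = w/r.
Here MP_L/MP_K = (1/2)·(K/L)/(1/2) = (K/L). Setting this equal to 64/100 = 0.64 gives K = 0.64L.
Substituting into q = 60: 3·L^(1/2)·(0.64L)^(1/2) = 60.
Solving, L = 25 and K = 16.

L* = 25, K* = 16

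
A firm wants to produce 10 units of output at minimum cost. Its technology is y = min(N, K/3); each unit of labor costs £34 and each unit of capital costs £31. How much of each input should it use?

With a fixed-proportions technology, the cost-minimizing bundle uses no slack in either input: N = K/3 = y.
So N = 10 and K = 3·10 = 30.

N* = 10, K* = 30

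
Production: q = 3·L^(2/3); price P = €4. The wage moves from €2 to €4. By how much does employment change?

ΔL = -56

From P·MP_L = w with MP_L = 2·L^(-1/3), the labor demand is L(w) = (8/w)^(3).
At w = 2: L = 64. At w = 4: L = 8.
ΔL = 8 − 64 = -56.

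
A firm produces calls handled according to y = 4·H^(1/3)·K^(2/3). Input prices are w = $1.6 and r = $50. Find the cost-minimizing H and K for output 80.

H* = 125, K* = 8

Cost minimization requires the marginal rate of technical substitution to equal the input-price ratio: MP_H/MP_K = w/r.
Here MP_H/MP_K = (1/3)·(K/H)/(2/3) = 0.5·(K/H). Setting this equal to 1.6/50 = 0.032 gives K = 0.064H.
Substituting into y = 80: 4·H^(1/3)·(0.064H)^(2/3) = 80.
Solving, H = 125 and K = 8.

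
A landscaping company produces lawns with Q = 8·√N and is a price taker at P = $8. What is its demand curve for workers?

MP_N = (1/2)·8·N^(-1/2) = 4·N^(-1/2).
Setting P·MP_N = w: 32·N^(-1/2) = w.
Solving for N: N^(-1/2) = w/32, so N = (32/w)^(2).

N(w) = 1024/w²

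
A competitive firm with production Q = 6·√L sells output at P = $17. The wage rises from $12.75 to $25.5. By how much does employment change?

ΔL = -12

From P·MP_L = w with MP_L = 3·L^(-1/2), the labor demand is L(w) = (51/w)^(2).
At w = 12.75: L = 16. At w = 25.5: L = 4.
ΔL = 4 − 16 = -12.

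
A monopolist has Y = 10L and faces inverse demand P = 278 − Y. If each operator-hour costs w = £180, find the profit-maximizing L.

Marginal revenue from the inverse demand is MR = 278 − 2Y.
The marginal product is MP_L = 10.
A monopolist hires until marginal revenue product equals the wage: MR·MP_L = w.
(278 − 20L)·10 = 180, so L = 13.

L* = 13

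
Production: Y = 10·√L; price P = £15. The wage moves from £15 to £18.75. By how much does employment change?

ΔL = -9

From P·MP_L = w with MP_L = 5·L^(-1/2), the labor demand is L(w) = (75/w)^(2).
At w = 15: L = 25. At w = 18.75: L = 16.
ΔL = 16 − 25 = -9.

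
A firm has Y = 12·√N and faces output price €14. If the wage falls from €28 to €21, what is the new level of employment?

N* = 16

From P·MP_N = w with MP_N = 6·N^(-1/2), the labor demand is N(w) = (84/w)^(2).
At w = 28: N = 9. At w = 21: N = 16.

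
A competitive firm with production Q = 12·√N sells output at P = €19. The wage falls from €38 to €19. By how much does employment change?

ΔN = 27

From P·MP_N = w with MP_N = 6·N^(-1/2), the labor demand is N(w) = (114/w)^(2).
At w = 38: N = 9. At w = 19: N = 36.
ΔN = 36 − 9 = 27.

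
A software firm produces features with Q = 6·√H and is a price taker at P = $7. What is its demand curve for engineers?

MP_H = (1/2)·6·H^(-1/2) = 3·H^(-1/2).
Setting P·MP_H = w: 21·H^(-1/2) = w.
Solving for H: H^(-1/2) = w/21, so H = (21/w)^(2).

H(w) = 441/w²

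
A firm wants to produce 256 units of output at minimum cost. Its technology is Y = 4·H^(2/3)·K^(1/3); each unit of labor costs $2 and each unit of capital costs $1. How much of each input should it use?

H* = 64, K* = 64

Cost minimization requires the marginal rate of technical substitution to equal the input-price ratio: MP_H/MP_K = w/r.
Here MP_H/MP_K = (2/3)·(K/H)/(1/3) = 2·(K/H). Setting this equal to 2/1 = 2 gives K = H.
Substituting into Y = 256: 4·H^(2/3)·(H)^(1/3) = 256.
Solving, H = 64 and K = 64.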